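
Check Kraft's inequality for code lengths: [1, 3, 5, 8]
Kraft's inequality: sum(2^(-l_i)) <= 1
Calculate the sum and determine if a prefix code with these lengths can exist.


Sum = 2^(-1) + 2^(-3) + 2^(-5) + 2^(-8)
    = 0.5 + 0.125 + 0.03125 + 0.00390625
    = 169/256 = 0.66015625
Since 0.66015625 <= 1, Kraft's inequality IS satisfied.
A prefix code with these lengths CAN exist.

Kraft sum = 0.66015625. Satisfied.


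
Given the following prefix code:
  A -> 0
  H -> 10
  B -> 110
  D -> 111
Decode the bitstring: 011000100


Decoding step by step:
Bits 0 -> A
Bits 110 -> B
Bits 0 -> A
Bits 0 -> A
Bits 10 -> H
Bits 0 -> A


Decoded message: ABAAHA


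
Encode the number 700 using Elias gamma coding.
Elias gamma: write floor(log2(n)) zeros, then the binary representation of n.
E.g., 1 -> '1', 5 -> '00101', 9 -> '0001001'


num_bits = floor(log2(700)) + 1 = 10
leading_zeros = num_bits - 1 = 9
binary(700) = 1010111100

Elias gamma(700) = '000000000' + '1010111100' = 0000000001010111100 (19 bits)


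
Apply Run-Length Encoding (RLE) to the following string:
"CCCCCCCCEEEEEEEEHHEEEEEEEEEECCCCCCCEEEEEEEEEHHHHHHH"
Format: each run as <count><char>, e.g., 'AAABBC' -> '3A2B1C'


Scanning runs left to right:
  i=0: run of 'C' x 8 -> '8C'
  i=8: run of 'E' x 8 -> '8E'
  i=16: run of 'H' x 2 -> '2H'
  i=18: run of 'E' x 10 -> '10E'
  i=28: run of 'C' x 7 -> '7C'
  i=35: run of 'E' x 9 -> '9E'
  i=44: run of 'H' x 7 -> '7H'

RLE = 8C8E2H10E7C9E7H


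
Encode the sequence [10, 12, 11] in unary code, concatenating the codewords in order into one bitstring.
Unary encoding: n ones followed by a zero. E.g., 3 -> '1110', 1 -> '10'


Encode each number as n ones followed by a terminating 0:
  10 -> 11111111110 (11 bits)
  12 -> 1111111111110 (13 bits)
  11 -> 111111111110 (12 bits)
Total length = 11 + 13 + 12 = 36 bits.

Unary([10, 12, 11]) = 111111111101111111111110111111111110 (36 bits)


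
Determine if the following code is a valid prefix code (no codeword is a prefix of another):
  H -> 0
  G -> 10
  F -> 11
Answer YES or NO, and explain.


Checking each pair (does one codeword prefix another?):
  H='0' vs G='10': no prefix
  H='0' vs F='11': no prefix
  G='10' vs H='0': no prefix
  G='10' vs F='11': no prefix
  F='11' vs H='0': no prefix
  F='11' vs G='10': no prefix
No violation found over all pairs.

YES -- this is a valid prefix code. No codeword is a prefix of any other codeword.


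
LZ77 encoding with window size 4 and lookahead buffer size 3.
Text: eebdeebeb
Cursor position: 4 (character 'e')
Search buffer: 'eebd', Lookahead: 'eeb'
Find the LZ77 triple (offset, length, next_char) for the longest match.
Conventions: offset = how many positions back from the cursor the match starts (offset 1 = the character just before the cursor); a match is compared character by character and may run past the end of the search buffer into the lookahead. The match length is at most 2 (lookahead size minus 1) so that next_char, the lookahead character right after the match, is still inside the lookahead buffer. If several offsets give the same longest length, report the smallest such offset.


Try each offset into the search buffer:
  offset=1 (pos 3, char 'd'): match length 0
  offset=2 (pos 2, char 'b'): match length 0
  offset=3 (pos 1, char 'e'): match length 1
  offset=4 (pos 0, char 'e'): match length 2
Longest match has length 2 at offset 4.
next_char = character at position 4 + 2 = 6 -> 'b'

Best match: offset=4, length=2 (matching 'ee' starting at position 0)
LZ77 triple: (4, 2, 'b')


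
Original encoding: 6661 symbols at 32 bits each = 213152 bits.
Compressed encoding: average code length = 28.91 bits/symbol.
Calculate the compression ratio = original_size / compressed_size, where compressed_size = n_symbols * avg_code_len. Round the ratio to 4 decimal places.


original_size = n_symbols * orig_bits = 6661 * 32 = 213152 bits
compressed_size = n_symbols * avg_code_len = 6661 * 28.91 = 192569.51 bits
ratio = original_size / compressed_size = 213152 / 192569.51 = 1.1069

Compression ratio = 1.1069


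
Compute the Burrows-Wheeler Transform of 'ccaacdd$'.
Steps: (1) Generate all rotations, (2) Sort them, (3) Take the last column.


Rotations (sorted):
  0: $ccaacdd -> last char: d
  1: aacdd$cc -> last char: c
  2: acdd$cca -> last char: a
  3: caacdd$c -> last char: c
  4: ccaacdd$ -> last char: $
  5: cdd$ccaa -> last char: a
  6: d$ccaacd -> last char: d
  7: dd$ccaac -> last char: c


BWT = dcac$adc


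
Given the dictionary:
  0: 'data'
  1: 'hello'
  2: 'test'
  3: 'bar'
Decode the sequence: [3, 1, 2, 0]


Look up each index in the dictionary:
  3 -> 'bar'
  1 -> 'hello'
  2 -> 'test'
  0 -> 'data'

Decoded: "bar hello test data"


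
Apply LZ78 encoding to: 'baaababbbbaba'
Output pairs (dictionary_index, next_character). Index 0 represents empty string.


LZ78 encoding steps:
Dictionary: {0: ''}
Step 1: w='' (idx 0), next='b' -> output (0, 'b'), add 'b' as idx 1
Step 2: w='' (idx 0), next='a' -> output (0, 'a'), add 'a' as idx 2
Step 3: w='a' (idx 2), next='a' -> output (2, 'a'), add 'aa' as idx 3
Step 4: w='b' (idx 1), next='a' -> output (1, 'a'), add 'ba' as idx 4
Step 5: w='b' (idx 1), next='b' -> output (1, 'b'), add 'bb' as idx 5
Step 6: w='bb' (idx 5), next='a' -> output (5, 'a'), add 'bba' as idx 6
Step 7: w='ba' (idx 4), end of input -> output (4, '')


Encoded: [(0, 'b'), (0, 'a'), (2, 'a'), (1, 'a'), (1, 'b'), (5, 'a'), (4, '')]


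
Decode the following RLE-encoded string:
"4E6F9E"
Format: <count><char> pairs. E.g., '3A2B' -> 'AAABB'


Expanding each <count><char> pair:
  4E -> 'EEEE'
  6F -> 'FFFFFF'
  9E -> 'EEEEEEEEE'

Decoded = EEEEFFFFFFEEEEEEEEE


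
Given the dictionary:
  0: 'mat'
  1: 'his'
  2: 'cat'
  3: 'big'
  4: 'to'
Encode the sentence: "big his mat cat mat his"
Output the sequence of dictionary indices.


Look up each word in the dictionary:
  'big' -> 3
  'his' -> 1
  'mat' -> 0
  'cat' -> 2
  'mat' -> 0
  'his' -> 1

Encoded: [3, 1, 0, 2, 0, 1]


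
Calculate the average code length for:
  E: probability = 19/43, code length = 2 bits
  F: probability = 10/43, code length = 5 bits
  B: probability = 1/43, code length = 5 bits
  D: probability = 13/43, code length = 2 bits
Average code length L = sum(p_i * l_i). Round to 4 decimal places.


Weighted contributions p_i * l_i:
  E: (19/43) * 2 = 38/43
  F: (10/43) * 5 = 50/43
  B: (1/43) * 5 = 5/43
  D: (13/43) * 2 = 26/43
Sum = (38 + 50 + 5 + 26)/43 = 119/43

L = 119/43 = 2.7674 bits/symbol


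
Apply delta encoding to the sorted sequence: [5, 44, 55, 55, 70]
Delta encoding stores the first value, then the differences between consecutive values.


First value: 5
Deltas:
  44 - 5 = 39
  55 - 44 = 11
  55 - 55 = 0
  70 - 55 = 15


Delta encoded: [5, 39, 11, 0, 15]


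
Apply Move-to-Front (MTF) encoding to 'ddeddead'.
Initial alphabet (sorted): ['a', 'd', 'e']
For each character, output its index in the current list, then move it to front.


MTF encoding:
'd': index 1 in ['a', 'd', 'e'] -> ['d', 'a', 'e']
'd': index 0 in ['d', 'a', 'e'] -> ['d', 'a', 'e']
'e': index 2 in ['d', 'a', 'e'] -> ['e', 'd', 'a']
'd': index 1 in ['e', 'd', 'a'] -> ['d', 'e', 'a']
'd': index 0 in ['d', 'e', 'a'] -> ['d', 'e', 'a']
'e': index 1 in ['d', 'e', 'a'] -> ['e', 'd', 'a']
'a': index 2 in ['e', 'd', 'a'] -> ['a', 'e', 'd']
'd': index 2 in ['a', 'e', 'd'] -> ['d', 'a', 'e']


Output: [1, 0, 2, 1, 0, 1, 2, 2]


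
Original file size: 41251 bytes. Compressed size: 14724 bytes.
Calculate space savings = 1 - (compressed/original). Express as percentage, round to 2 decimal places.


ratio = compressed/original = 14724/41251 = 0.356937
savings = 1 - ratio = 1 - 0.356937 = 0.643063
as a percentage: 0.643063 * 100 = 64.31%

Space savings = 1 - 14724/41251 = 64.31%


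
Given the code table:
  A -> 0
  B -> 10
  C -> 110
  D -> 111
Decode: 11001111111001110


Decoding:
110 -> C
0 -> A
111 -> D
111 -> D
10 -> B
0 -> A
111 -> D
0 -> A


Result: CADDBADA


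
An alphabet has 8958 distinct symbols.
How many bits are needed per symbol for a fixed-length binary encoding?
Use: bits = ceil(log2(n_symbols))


log2(8958) = 13.129
Bracket: 2^13 = 8192 < 8958 <= 2^14 = 16384
So ceil(log2(8958)) = 14

bits = ceil(log2(8958)) = ceil(13.129) = 14 bits


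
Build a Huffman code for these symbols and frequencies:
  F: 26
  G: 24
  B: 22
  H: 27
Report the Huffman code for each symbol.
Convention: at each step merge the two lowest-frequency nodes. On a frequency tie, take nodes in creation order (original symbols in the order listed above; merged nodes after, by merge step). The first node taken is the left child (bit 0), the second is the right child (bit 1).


Huffman tree construction:
Step 1: Merge B(22) + G(24) = 46
Step 2: Merge F(26) + H(27) = 53
Step 3: Merge (B+G)(46) + (F+H)(53) = 99
Read each symbol's code off the tree from the root (left child = 0, right child = 1).

Codes:
  F: 10 (length 2)
  G: 01 (length 2)
  B: 00 (length 2)
  H: 11 (length 2)
Average code length: 198/99 = 2.0000 bits/symbol


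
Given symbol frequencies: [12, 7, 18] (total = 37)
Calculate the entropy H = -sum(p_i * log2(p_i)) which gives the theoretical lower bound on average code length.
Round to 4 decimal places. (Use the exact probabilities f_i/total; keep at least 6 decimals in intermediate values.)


Per-symbol terms -p_i * log2(p_i) with p_i = f_i/37:
  p = 12/37 = 0.324324: log2(p) = -1.624491, -p*log2(p) = 0.526862
  p = 7/37 = 0.189189: log2(p) = -2.402098, -p*log2(p) = 0.454451
  p = 18/37 = 0.486486: log2(p) = -1.039528, -p*log2(p) = 0.505717
H = 0.526862 + 0.454451 + 0.505717 = 1.487030

H = 1.487 bits/symbol


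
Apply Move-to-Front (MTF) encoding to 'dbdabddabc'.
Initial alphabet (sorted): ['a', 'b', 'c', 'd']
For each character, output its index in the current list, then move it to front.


MTF encoding:
'd': index 3 in ['a', 'b', 'c', 'd'] -> ['d', 'a', 'b', 'c']
'b': index 2 in ['d', 'a', 'b', 'c'] -> ['b', 'd', 'a', 'c']
'd': index 1 in ['b', 'd', 'a', 'c'] -> ['d', 'b', 'a', 'c']
'a': index 2 in ['d', 'b', 'a', 'c'] -> ['a', 'd', 'b', 'c']
'b': index 2 in ['a', 'd', 'b', 'c'] -> ['b', 'a', 'd', 'c']
'd': index 2 in ['b', 'a', 'd', 'c'] -> ['d', 'b', 'a', 'c']
'd': index 0 in ['d', 'b', 'a', 'c'] -> ['d', 'b', 'a', 'c']
'a': index 2 in ['d', 'b', 'a', 'c'] -> ['a', 'd', 'b', 'c']
'b': index 2 in ['a', 'd', 'b', 'c'] -> ['b', 'a', 'd', 'c']
'c': index 3 in ['b', 'a', 'd', 'c'] -> ['c', 'b', 'a', 'd']


Output: [3, 2, 1, 2, 2, 2, 0, 2, 2, 3]


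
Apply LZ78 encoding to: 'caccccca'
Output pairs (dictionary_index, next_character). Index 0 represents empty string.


LZ78 encoding steps:
Dictionary: {0: ''}
Step 1: w='' (idx 0), next='c' -> output (0, 'c'), add 'c' as idx 1
Step 2: w='' (idx 0), next='a' -> output (0, 'a'), add 'a' as idx 2
Step 3: w='c' (idx 1), next='c' -> output (1, 'c'), add 'cc' as idx 3
Step 4: w='cc' (idx 3), next='c' -> output (3, 'c'), add 'ccc' as idx 4
Step 5: w='a' (idx 2), end of input -> output (2, '')


Encoded: [(0, 'c'), (0, 'a'), (1, 'c'), (3, 'c'), (2, '')]


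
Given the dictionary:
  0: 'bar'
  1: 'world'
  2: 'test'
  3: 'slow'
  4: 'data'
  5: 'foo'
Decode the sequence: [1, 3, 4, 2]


Look up each index in the dictionary:
  1 -> 'world'
  3 -> 'slow'
  4 -> 'data'
  2 -> 'test'

Decoded: "world slow data test"


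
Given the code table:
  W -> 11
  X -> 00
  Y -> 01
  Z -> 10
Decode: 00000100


Decoding:
00 -> X
00 -> X
01 -> Y
00 -> X


Result: XXYX


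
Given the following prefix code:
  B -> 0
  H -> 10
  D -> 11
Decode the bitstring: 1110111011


Decoding step by step:
Bits 11 -> D
Bits 10 -> H
Bits 11 -> D
Bits 10 -> H
Bits 11 -> D


Decoded message: DHDHD


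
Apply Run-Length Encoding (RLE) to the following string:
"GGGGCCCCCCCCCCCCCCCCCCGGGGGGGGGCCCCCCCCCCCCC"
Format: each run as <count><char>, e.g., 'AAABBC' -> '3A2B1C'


Scanning runs left to right:
  i=0: run of 'G' x 4 -> '4G'
  i=4: run of 'C' x 18 -> '18C'
  i=22: run of 'G' x 9 -> '9G'
  i=31: run of 'C' x 13 -> '13C'

RLE = 4G18C9G13C


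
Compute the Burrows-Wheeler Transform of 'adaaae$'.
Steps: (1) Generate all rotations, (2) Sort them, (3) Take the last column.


Rotations (sorted):
  0: $adaaae -> last char: e
  1: aaae$ad -> last char: d
  2: aae$ada -> last char: a
  3: adaaae$ -> last char: $
  4: ae$adaa -> last char: a
  5: daaae$a -> last char: a
  6: e$adaaa -> last char: a


BWT = eda$aaa


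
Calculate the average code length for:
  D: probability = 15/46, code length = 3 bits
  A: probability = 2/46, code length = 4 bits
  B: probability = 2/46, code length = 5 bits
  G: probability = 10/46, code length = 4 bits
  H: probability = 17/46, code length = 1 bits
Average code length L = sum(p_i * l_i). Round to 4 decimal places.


Weighted contributions p_i * l_i:
  D: (15/46) * 3 = 45/46
  A: (2/46) * 4 = 8/46
  B: (2/46) * 5 = 10/46
  G: (10/46) * 4 = 40/46
  H: (17/46) * 1 = 17/46
Sum = (45 + 8 + 10 + 40 + 17)/46 = 120/46

L = 120/46 = 2.6087 bits/symbol


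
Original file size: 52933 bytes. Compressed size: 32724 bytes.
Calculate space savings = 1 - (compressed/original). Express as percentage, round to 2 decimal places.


ratio = compressed/original = 32724/52933 = 0.618215
savings = 1 - ratio = 1 - 0.618215 = 0.381785
as a percentage: 0.381785 * 100 = 38.18%

Space savings = 1 - 32724/52933 = 38.18%


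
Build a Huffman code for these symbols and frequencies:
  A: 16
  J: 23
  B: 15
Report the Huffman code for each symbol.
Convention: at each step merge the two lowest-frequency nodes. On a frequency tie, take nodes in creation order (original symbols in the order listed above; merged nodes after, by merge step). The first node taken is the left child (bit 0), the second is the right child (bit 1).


Huffman tree construction:
Step 1: Merge B(15) + A(16) = 31
Step 2: Merge J(23) + (B+A)(31) = 54
Read each symbol's code off the tree from the root (left child = 0, right child = 1).

Codes:
  A: 11 (length 2)
  J: 0 (length 1)
  B: 10 (length 2)
Average code length: 85/54 = 1.5741 bits/symbol


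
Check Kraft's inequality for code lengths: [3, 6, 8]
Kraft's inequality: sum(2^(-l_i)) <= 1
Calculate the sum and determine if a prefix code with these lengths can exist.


Sum = 2^(-3) + 2^(-6) + 2^(-8)
    = 0.125 + 0.015625 + 0.00390625
    = 37/256 = 0.14453125
Since 0.14453125 <= 1, Kraft's inequality IS satisfied.
A prefix code with these lengths CAN exist.

Kraft sum = 0.14453125. Satisfied.


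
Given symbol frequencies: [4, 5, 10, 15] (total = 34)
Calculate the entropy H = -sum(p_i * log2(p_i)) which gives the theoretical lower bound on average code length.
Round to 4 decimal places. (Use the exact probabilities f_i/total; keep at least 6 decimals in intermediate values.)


Per-symbol terms -p_i * log2(p_i) with p_i = f_i/34:
  p = 4/34 = 0.117647: log2(p) = -3.087463, -p*log2(p) = 0.363231
  p = 5/34 = 0.147059: log2(p) = -2.765535, -p*log2(p) = 0.406696
  p = 10/34 = 0.294118: log2(p) = -1.765535, -p*log2(p) = 0.519275
  p = 15/34 = 0.441176: log2(p) = -1.180572, -p*log2(p) = 0.520841
H = 0.363231 + 0.406696 + 0.519275 + 0.520841 = 1.810043

H = 1.81 bits/symbol


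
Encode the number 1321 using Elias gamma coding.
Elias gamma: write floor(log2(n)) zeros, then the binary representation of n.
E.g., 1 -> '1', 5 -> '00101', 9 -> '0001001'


num_bits = floor(log2(1321)) + 1 = 11
leading_zeros = num_bits - 1 = 10
binary(1321) = 10100101001

Elias gamma(1321) = '0000000000' + '10100101001' = 000000000010100101001 (21 bits)


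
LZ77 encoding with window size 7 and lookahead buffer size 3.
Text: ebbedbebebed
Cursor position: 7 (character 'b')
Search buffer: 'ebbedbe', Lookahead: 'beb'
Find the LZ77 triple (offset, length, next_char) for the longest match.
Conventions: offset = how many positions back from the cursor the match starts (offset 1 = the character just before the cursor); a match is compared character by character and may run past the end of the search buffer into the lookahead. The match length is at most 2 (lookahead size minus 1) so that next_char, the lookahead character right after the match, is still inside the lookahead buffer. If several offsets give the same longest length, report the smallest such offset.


Try each offset into the search buffer:
  offset=1 (pos 6, char 'e'): match length 0
  offset=2 (pos 5, char 'b'): match length 2
  offset=3 (pos 4, char 'd'): match length 0
  offset=4 (pos 3, char 'e'): match length 0
  offset=5 (pos 2, char 'b'): match length 2
  offset=6 (pos 1, char 'b'): match length 1
  offset=7 (pos 0, char 'e'): match length 0
Longest match has length 2, found at offsets 2, 5; take the smallest, offset 2.
next_char = character at position 7 + 2 = 9 -> 'b'

Best match: offset=2, length=2 (matching 'be' starting at position 5)
LZ77 triple: (2, 2, 'b')


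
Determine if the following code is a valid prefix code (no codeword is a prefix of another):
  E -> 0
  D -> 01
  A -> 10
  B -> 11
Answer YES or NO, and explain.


Checking each pair (does one codeword prefix another?):
  E='0' vs D='01': prefix -- VIOLATION

NO -- this is NOT a valid prefix code. E (0) is a prefix of D (01).


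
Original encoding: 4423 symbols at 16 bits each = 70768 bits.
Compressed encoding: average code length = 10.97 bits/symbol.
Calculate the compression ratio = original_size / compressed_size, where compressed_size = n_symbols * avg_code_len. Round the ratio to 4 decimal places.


original_size = n_symbols * orig_bits = 4423 * 16 = 70768 bits
compressed_size = n_symbols * avg_code_len = 4423 * 10.97 = 48520.31 bits
ratio = original_size / compressed_size = 70768 / 48520.31 = 1.4585

Compression ratio = 1.4585


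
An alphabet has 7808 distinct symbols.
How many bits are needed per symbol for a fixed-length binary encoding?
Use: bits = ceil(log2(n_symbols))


log2(7808) = 12.9307
Bracket: 2^12 = 4096 < 7808 <= 2^13 = 8192
So ceil(log2(7808)) = 13

bits = ceil(log2(7808)) = ceil(12.9307) = 13 bits


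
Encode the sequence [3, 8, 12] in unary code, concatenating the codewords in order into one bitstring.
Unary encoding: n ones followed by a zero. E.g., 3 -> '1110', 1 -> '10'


Encode each number as n ones followed by a terminating 0:
  3 -> 1110 (4 bits)
  8 -> 111111110 (9 bits)
  12 -> 1111111111110 (13 bits)
Total length = 4 + 9 + 13 = 26 bits.

Unary([3, 8, 12]) = 11101111111101111111111110 (26 bits)


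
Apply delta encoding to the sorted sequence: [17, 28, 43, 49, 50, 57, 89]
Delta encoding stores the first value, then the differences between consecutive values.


First value: 17
Deltas:
  28 - 17 = 11
  43 - 28 = 15
  49 - 43 = 6
  50 - 49 = 1
  57 - 50 = 7
  89 - 57 = 32


Delta encoded: [17, 11, 15, 6, 1, 7, 32]


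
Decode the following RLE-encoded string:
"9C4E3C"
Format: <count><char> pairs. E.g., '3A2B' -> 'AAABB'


Expanding each <count><char> pair:
  9C -> 'CCCCCCCCC'
  4E -> 'EEEE'
  3C -> 'CCC'

Decoded = CCCCCCCCCEEEECCC


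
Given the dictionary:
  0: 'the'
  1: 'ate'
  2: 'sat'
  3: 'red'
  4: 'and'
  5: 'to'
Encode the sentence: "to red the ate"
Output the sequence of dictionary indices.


Look up each word in the dictionary:
  'to' -> 5
  'red' -> 3
  'the' -> 0
  'ate' -> 1

Encoded: [5, 3, 0, 1]


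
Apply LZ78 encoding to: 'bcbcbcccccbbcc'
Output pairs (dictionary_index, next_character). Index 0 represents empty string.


LZ78 encoding steps:
Dictionary: {0: ''}
Step 1: w='' (idx 0), next='b' -> output (0, 'b'), add 'b' as idx 1
Step 2: w='' (idx 0), next='c' -> output (0, 'c'), add 'c' as idx 2
Step 3: w='b' (idx 1), next='c' -> output (1, 'c'), add 'bc' as idx 3
Step 4: w='bc' (idx 3), next='c' -> output (3, 'c'), add 'bcc' as idx 4
Step 5: w='c' (idx 2), next='c' -> output (2, 'c'), add 'cc' as idx 5
Step 6: w='c' (idx 2), next='b' -> output (2, 'b'), add 'cb' as idx 6
Step 7: w='bcc' (idx 4), end of input -> output (4, '')


Encoded: [(0, 'b'), (0, 'c'), (1, 'c'), (3, 'c'), (2, 'c'), (2, 'b'), (4, '')]


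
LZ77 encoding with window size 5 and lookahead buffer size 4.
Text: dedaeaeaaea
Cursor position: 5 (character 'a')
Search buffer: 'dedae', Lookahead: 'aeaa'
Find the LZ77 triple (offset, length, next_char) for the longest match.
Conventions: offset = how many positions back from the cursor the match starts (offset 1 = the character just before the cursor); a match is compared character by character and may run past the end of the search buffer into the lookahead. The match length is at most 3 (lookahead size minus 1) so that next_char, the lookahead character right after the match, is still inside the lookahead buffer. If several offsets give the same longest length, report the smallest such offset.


Try each offset into the search buffer:
  offset=1 (pos 4, char 'e'): match length 0
  offset=2 (pos 3, char 'a'): match length 3
  offset=3 (pos 2, char 'd'): match length 0
  offset=4 (pos 1, char 'e'): match length 0
  offset=5 (pos 0, char 'd'): match length 0
Longest match has length 3 at offset 2.
next_char = character at position 5 + 3 = 8 -> 'a'

Best match: offset=2, length=3 (matching 'aea' starting at position 3)
LZ77 triple: (2, 3, 'a')


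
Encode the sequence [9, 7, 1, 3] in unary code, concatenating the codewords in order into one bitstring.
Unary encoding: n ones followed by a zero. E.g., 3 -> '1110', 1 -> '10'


Encode each number as n ones followed by a terminating 0:
  9 -> 1111111110 (10 bits)
  7 -> 11111110 (8 bits)
  1 -> 10 (2 bits)
  3 -> 1110 (4 bits)
Total length = 10 + 8 + 2 + 4 = 24 bits.

Unary([9, 7, 1, 3]) = 111111111011111110101110 (24 bits)


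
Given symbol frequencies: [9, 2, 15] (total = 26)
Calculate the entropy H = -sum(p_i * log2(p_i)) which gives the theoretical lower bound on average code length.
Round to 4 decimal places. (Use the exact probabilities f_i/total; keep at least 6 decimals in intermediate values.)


Per-symbol terms -p_i * log2(p_i) with p_i = f_i/26:
  p = 9/26 = 0.346154: log2(p) = -1.530515, -p*log2(p) = 0.529794
  p = 2/26 = 0.076923: log2(p) = -3.700440, -p*log2(p) = 0.284649
  p = 15/26 = 0.576923: log2(p) = -0.793549, -p*log2(p) = 0.457817
H = 0.529794 + 0.284649 + 0.457817 = 1.272260

H = 1.2723 bits/symbol


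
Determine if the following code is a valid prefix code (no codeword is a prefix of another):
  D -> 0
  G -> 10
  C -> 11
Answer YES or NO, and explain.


Checking each pair (does one codeword prefix another?):
  D='0' vs G='10': no prefix
  D='0' vs C='11': no prefix
  G='10' vs D='0': no prefix
  G='10' vs C='11': no prefix
  C='11' vs D='0': no prefix
  C='11' vs G='10': no prefix
No violation found over all pairs.

YES -- this is a valid prefix code. No codeword is a prefix of any other codeword.


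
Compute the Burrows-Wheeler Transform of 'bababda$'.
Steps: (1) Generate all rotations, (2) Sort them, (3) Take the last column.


Rotations (sorted):
  0: $bababda -> last char: a
  1: a$bababd -> last char: d
  2: ababda$b -> last char: b
  3: abda$bab -> last char: b
  4: bababda$ -> last char: $
  5: babda$ba -> last char: a
  6: bda$baba -> last char: a
  7: da$babab -> last char: b


BWT = adbb$aab


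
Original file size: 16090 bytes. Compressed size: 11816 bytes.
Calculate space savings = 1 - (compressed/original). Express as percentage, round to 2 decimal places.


ratio = compressed/original = 11816/16090 = 0.734369
savings = 1 - ratio = 1 - 0.734369 = 0.265631
as a percentage: 0.265631 * 100 = 26.56%

Space savings = 1 - 11816/16090 = 26.56%


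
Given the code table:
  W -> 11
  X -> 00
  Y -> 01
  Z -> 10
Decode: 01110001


Decoding:
01 -> Y
11 -> W
00 -> X
01 -> Y


Result: YWXY


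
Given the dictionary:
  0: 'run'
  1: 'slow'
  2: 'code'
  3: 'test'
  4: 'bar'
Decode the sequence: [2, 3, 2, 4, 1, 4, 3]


Look up each index in the dictionary:
  2 -> 'code'
  3 -> 'test'
  2 -> 'code'
  4 -> 'bar'
  1 -> 'slow'
  4 -> 'bar'
  3 -> 'test'

Decoded: "code test code bar slow bar test"


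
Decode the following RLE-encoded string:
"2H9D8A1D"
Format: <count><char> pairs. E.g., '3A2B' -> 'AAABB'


Expanding each <count><char> pair:
  2H -> 'HH'
  9D -> 'DDDDDDDDD'
  8A -> 'AAAAAAAA'
  1D -> 'D'

Decoded = HHDDDDDDDDDAAAAAAAAD


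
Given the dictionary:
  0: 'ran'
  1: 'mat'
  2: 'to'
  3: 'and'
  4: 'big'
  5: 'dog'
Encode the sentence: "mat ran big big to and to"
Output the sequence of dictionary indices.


Look up each word in the dictionary:
  'mat' -> 1
  'ran' -> 0
  'big' -> 4
  'big' -> 4
  'to' -> 2
  'and' -> 3
  'to' -> 2

Encoded: [1, 0, 4, 4, 2, 3, 2]


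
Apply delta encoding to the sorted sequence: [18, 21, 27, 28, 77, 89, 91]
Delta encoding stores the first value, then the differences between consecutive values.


First value: 18
Deltas:
  21 - 18 = 3
  27 - 21 = 6
  28 - 27 = 1
  77 - 28 = 49
  89 - 77 = 12
  91 - 89 = 2


Delta encoded: [18, 3, 6, 1, 49, 12, 2]


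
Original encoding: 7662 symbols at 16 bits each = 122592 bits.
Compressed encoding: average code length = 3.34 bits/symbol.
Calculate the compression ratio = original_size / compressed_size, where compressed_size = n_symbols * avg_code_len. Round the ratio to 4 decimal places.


original_size = n_symbols * orig_bits = 7662 * 16 = 122592 bits
compressed_size = n_symbols * avg_code_len = 7662 * 3.34 = 25591.08 bits
ratio = original_size / compressed_size = 122592 / 25591.08 = 4.7904

Compression ratio = 4.7904


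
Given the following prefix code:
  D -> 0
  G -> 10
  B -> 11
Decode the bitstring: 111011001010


Decoding step by step:
Bits 11 -> B
Bits 10 -> G
Bits 11 -> B
Bits 0 -> D
Bits 0 -> D
Bits 10 -> G
Bits 10 -> G


Decoded message: BGBDDGG


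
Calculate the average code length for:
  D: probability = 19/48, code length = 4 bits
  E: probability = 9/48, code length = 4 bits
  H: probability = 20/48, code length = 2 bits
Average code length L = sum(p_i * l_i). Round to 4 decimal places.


Weighted contributions p_i * l_i:
  D: (19/48) * 4 = 76/48
  E: (9/48) * 4 = 36/48
  H: (20/48) * 2 = 40/48
Sum = (76 + 36 + 40)/48 = 152/48

L = 152/48 = 3.1667 bits/symbol


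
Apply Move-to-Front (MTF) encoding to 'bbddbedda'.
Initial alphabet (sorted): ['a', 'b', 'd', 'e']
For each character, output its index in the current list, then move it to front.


MTF encoding:
'b': index 1 in ['a', 'b', 'd', 'e'] -> ['b', 'a', 'd', 'e']
'b': index 0 in ['b', 'a', 'd', 'e'] -> ['b', 'a', 'd', 'e']
'd': index 2 in ['b', 'a', 'd', 'e'] -> ['d', 'b', 'a', 'e']
'd': index 0 in ['d', 'b', 'a', 'e'] -> ['d', 'b', 'a', 'e']
'b': index 1 in ['d', 'b', 'a', 'e'] -> ['b', 'd', 'a', 'e']
'e': index 3 in ['b', 'd', 'a', 'e'] -> ['e', 'b', 'd', 'a']
'd': index 2 in ['e', 'b', 'd', 'a'] -> ['d', 'e', 'b', 'a']
'd': index 0 in ['d', 'e', 'b', 'a'] -> ['d', 'e', 'b', 'a']
'a': index 3 in ['d', 'e', 'b', 'a'] -> ['a', 'd', 'e', 'b']


Output: [1, 0, 2, 0, 1, 3, 2, 0, 3]


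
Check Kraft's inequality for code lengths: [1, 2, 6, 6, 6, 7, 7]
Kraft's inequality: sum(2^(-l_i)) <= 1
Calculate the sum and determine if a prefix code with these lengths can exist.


Sum = 2^(-1) + 2^(-2) + 2^(-6) + 2^(-6) + 2^(-6) + 2^(-7) + 2^(-7)
    = 0.5 + 0.25 + 0.015625 + 0.015625 + 0.015625 + 0.0078125 + 0.0078125
    = 104/128 = 0.8125
Since 0.8125 <= 1, Kraft's inequality IS satisfied.
A prefix code with these lengths CAN exist.

Kraft sum = 0.8125. Satisfied.


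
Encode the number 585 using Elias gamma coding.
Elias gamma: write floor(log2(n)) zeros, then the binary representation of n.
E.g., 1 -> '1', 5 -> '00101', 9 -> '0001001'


num_bits = floor(log2(585)) + 1 = 10
leading_zeros = num_bits - 1 = 9
binary(585) = 1001001001

Elias gamma(585) = '000000000' + '1001001001' = 0000000001001001001 (19 bits)


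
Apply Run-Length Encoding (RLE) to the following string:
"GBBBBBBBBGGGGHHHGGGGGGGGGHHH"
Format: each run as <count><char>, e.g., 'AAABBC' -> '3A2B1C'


Scanning runs left to right:
  i=0: run of 'G' x 1 -> '1G'
  i=1: run of 'B' x 8 -> '8B'
  i=9: run of 'G' x 4 -> '4G'
  i=13: run of 'H' x 3 -> '3H'
  i=16: run of 'G' x 9 -> '9G'
  i=25: run of 'H' x 3 -> '3H'

RLE = 1G8B4G3H9G3H


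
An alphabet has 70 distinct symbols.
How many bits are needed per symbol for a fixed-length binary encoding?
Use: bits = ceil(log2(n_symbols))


log2(70) = 6.1293
Bracket: 2^6 = 64 < 70 <= 2^7 = 128
So ceil(log2(70)) = 7

bits = ceil(log2(70)) = ceil(6.1293) = 7 bits


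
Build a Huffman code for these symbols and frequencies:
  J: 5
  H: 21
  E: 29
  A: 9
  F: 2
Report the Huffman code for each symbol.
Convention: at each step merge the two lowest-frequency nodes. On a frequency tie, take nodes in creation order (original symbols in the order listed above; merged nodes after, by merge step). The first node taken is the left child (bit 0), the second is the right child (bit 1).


Huffman tree construction:
Step 1: Merge F(2) + J(5) = 7
Step 2: Merge (F+J)(7) + A(9) = 16
Step 3: Merge ((F+J)+A)(16) + H(21) = 37
Step 4: Merge E(29) + (((F+J)+A)+H)(37) = 66
Read each symbol's code off the tree from the root (left child = 0, right child = 1).

Codes:
  J: 1001 (length 4)
  H: 11 (length 2)
  E: 0 (length 1)
  A: 101 (length 3)
  F: 1000 (length 4)
Average code length: 126/66 = 1.9091 bits/symbol


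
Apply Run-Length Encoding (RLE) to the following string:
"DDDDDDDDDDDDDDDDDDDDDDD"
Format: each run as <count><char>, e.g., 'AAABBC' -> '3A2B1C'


Scanning runs left to right:
  i=0: run of 'D' x 23 -> '23D'

RLE = 23D


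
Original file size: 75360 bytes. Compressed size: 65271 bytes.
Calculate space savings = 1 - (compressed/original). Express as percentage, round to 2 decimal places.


ratio = compressed/original = 65271/75360 = 0.866123
savings = 1 - ratio = 1 - 0.866123 = 0.133877
as a percentage: 0.133877 * 100 = 13.39%

Space savings = 1 - 65271/75360 = 13.39%


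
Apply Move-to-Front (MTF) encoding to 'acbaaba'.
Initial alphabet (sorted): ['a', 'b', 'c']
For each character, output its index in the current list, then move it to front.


MTF encoding:
'a': index 0 in ['a', 'b', 'c'] -> ['a', 'b', 'c']
'c': index 2 in ['a', 'b', 'c'] -> ['c', 'a', 'b']
'b': index 2 in ['c', 'a', 'b'] -> ['b', 'c', 'a']
'a': index 2 in ['b', 'c', 'a'] -> ['a', 'b', 'c']
'a': index 0 in ['a', 'b', 'c'] -> ['a', 'b', 'c']
'b': index 1 in ['a', 'b', 'c'] -> ['b', 'a', 'c']
'a': index 1 in ['b', 'a', 'c'] -> ['a', 'b', 'c']


Output: [0, 2, 2, 2, 0, 1, 1]


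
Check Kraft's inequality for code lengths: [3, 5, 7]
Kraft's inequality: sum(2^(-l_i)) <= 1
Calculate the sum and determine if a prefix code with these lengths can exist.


Sum = 2^(-3) + 2^(-5) + 2^(-7)
    = 0.125 + 0.03125 + 0.0078125
    = 21/128 = 0.1640625
Since 0.1640625 <= 1, Kraft's inequality IS satisfied.
A prefix code with these lengths CAN exist.

Kraft sum = 0.1640625. Satisfied.


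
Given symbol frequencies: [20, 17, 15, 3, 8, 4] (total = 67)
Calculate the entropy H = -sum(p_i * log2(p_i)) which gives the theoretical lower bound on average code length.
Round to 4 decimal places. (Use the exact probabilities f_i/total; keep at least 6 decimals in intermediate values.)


Per-symbol terms -p_i * log2(p_i) with p_i = f_i/67:
  p = 20/67 = 0.298507: log2(p) = -1.744161, -p*log2(p) = 0.520645
  p = 17/67 = 0.253731: log2(p) = -1.978626, -p*log2(p) = 0.502040
  p = 15/67 = 0.223881: log2(p) = -2.159199, -p*log2(p) = 0.483403
  p = 3/67 = 0.044776: log2(p) = -4.481127, -p*log2(p) = 0.200647
  p = 8/67 = 0.119403: log2(p) = -3.066089, -p*log2(p) = 0.366100
  p = 4/67 = 0.059701: log2(p) = -4.066089, -p*log2(p) = 0.242752
H = 0.520645 + 0.502040 + 0.483403 + 0.200647 + 0.366100 + 0.242752 = 2.315587

H = 2.3156 bits/symbol


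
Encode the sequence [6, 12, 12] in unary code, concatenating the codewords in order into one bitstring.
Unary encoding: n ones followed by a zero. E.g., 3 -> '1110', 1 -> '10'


Encode each number as n ones followed by a terminating 0:
  6 -> 1111110 (7 bits)
  12 -> 1111111111110 (13 bits)
  12 -> 1111111111110 (13 bits)
Total length = 7 + 13 + 13 = 33 bits.

Unary([6, 12, 12]) = 111111011111111111101111111111110 (33 bits)


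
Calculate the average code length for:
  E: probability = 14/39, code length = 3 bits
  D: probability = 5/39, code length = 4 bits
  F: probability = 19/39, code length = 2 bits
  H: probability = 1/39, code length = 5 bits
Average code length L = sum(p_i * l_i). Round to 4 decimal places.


Weighted contributions p_i * l_i:
  E: (14/39) * 3 = 42/39
  D: (5/39) * 4 = 20/39
  F: (19/39) * 2 = 38/39
  H: (1/39) * 5 = 5/39
Sum = (42 + 20 + 38 + 5)/39 = 105/39

L = 105/39 = 2.6923 bits/symbol


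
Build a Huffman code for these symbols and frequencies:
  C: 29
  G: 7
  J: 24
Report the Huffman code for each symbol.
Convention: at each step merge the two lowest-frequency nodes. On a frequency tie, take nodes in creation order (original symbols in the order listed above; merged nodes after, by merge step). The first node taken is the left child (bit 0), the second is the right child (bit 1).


Huffman tree construction:
Step 1: Merge G(7) + J(24) = 31
Step 2: Merge C(29) + (G+J)(31) = 60
Read each symbol's code off the tree from the root (left child = 0, right child = 1).

Codes:
  C: 0 (length 1)
  G: 10 (length 2)
  J: 11 (length 2)
Average code length: 91/60 = 1.5167 bits/symbol


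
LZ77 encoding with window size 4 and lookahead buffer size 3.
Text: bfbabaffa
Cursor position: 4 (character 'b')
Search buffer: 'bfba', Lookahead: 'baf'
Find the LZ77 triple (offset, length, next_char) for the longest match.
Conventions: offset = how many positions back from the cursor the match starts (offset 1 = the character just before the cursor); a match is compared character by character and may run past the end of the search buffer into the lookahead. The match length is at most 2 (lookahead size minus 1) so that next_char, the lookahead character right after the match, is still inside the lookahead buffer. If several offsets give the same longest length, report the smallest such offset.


Try each offset into the search buffer:
  offset=1 (pos 3, char 'a'): match length 0
  offset=2 (pos 2, char 'b'): match length 2
  offset=3 (pos 1, char 'f'): match length 0
  offset=4 (pos 0, char 'b'): match length 1
Longest match has length 2 at offset 2.
next_char = character at position 4 + 2 = 6 -> 'f'

Best match: offset=2, length=2 (matching 'ba' starting at position 2)
LZ77 triple: (2, 2, 'f')


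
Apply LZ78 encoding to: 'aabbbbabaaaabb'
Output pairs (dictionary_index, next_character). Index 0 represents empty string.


LZ78 encoding steps:
Dictionary: {0: ''}
Step 1: w='' (idx 0), next='a' -> output (0, 'a'), add 'a' as idx 1
Step 2: w='a' (idx 1), next='b' -> output (1, 'b'), add 'ab' as idx 2
Step 3: w='' (idx 0), next='b' -> output (0, 'b'), add 'b' as idx 3
Step 4: w='b' (idx 3), next='b' -> output (3, 'b'), add 'bb' as idx 4
Step 5: w='ab' (idx 2), next='a' -> output (2, 'a'), add 'aba' as idx 5
Step 6: w='a' (idx 1), next='a' -> output (1, 'a'), add 'aa' as idx 6
Step 7: w='ab' (idx 2), next='b' -> output (2, 'b'), add 'abb' as idx 7


Encoded: [(0, 'a'), (1, 'b'), (0, 'b'), (3, 'b'), (2, 'a'), (1, 'a'), (2, 'b')]


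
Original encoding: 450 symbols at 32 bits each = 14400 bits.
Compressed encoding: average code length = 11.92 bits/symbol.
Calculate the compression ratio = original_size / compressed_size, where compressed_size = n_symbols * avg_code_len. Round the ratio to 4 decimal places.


original_size = n_symbols * orig_bits = 450 * 32 = 14400 bits
compressed_size = n_symbols * avg_code_len = 450 * 11.92 = 5364.0 bits
ratio = original_size / compressed_size = 14400 / 5364.0 = 2.6846

Compression ratio = 2.6846


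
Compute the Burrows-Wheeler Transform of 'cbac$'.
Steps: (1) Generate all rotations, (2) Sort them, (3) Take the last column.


Rotations (sorted):
  0: $cbac -> last char: c
  1: ac$cb -> last char: b
  2: bac$c -> last char: c
  3: c$cba -> last char: a
  4: cbac$ -> last char: $


BWT = cbca$


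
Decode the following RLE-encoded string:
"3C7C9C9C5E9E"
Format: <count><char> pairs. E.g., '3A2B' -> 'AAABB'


Expanding each <count><char> pair:
  3C -> 'CCC'
  7C -> 'CCCCCCC'
  9C -> 'CCCCCCCCC'
  9C -> 'CCCCCCCCC'
  5E -> 'EEEEE'
  9E -> 'EEEEEEEEE'

Decoded = CCCCCCCCCCCCCCCCCCCCCCCCCCCCEEEEEEEEEEEEEE


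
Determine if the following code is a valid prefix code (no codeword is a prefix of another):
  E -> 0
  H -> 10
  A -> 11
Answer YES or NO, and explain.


Checking each pair (does one codeword prefix another?):
  E='0' vs H='10': no prefix
  E='0' vs A='11': no prefix
  H='10' vs E='0': no prefix
  H='10' vs A='11': no prefix
  A='11' vs E='0': no prefix
  A='11' vs H='10': no prefix
No violation found over all pairs.

YES -- this is a valid prefix code. No codeword is a prefix of any other codeword.


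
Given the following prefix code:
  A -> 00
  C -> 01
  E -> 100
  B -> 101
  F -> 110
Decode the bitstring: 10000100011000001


Decoding step by step:
Bits 100 -> E
Bits 00 -> A
Bits 100 -> E
Bits 01 -> C
Bits 100 -> E
Bits 00 -> A
Bits 01 -> C


Decoded message: EAECEAC


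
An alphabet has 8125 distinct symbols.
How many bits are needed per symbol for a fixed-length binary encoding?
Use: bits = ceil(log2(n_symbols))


log2(8125) = 12.9882
Bracket: 2^12 = 4096 < 8125 <= 2^13 = 8192
So ceil(log2(8125)) = 13

bits = ceil(log2(8125)) = ceil(12.9882) = 13 bits


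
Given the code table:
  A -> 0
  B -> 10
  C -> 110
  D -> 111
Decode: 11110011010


Decoding:
111 -> D
10 -> B
0 -> A
110 -> C
10 -> B


Result: DBACB


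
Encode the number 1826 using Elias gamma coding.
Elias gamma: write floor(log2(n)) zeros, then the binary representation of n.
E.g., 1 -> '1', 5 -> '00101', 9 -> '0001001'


num_bits = floor(log2(1826)) + 1 = 11
leading_zeros = num_bits - 1 = 10
binary(1826) = 11100100010

Elias gamma(1826) = '0000000000' + '11100100010' = 000000000011100100010 (21 bits)


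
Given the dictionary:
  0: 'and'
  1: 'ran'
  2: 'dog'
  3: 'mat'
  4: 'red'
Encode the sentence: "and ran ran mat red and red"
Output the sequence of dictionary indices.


Look up each word in the dictionary:
  'and' -> 0
  'ran' -> 1
  'ran' -> 1
  'mat' -> 3
  'red' -> 4
  'and' -> 0
  'red' -> 4

Encoded: [0, 1, 1, 3, 4, 0, 4]


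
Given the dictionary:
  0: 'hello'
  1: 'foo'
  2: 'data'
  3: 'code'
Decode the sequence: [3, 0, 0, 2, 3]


Look up each index in the dictionary:
  3 -> 'code'
  0 -> 'hello'
  0 -> 'hello'
  2 -> 'data'
  3 -> 'code'

Decoded: "code hello hello data code"


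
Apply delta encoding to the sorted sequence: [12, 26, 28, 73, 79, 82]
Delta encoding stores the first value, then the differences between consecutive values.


First value: 12
Deltas:
  26 - 12 = 14
  28 - 26 = 2
  73 - 28 = 45
  79 - 73 = 6
  82 - 79 = 3


Delta encoded: [12, 14, 2, 45, 6, 3]


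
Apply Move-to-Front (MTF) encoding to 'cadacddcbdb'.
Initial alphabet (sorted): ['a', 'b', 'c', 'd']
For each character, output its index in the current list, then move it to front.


MTF encoding:
'c': index 2 in ['a', 'b', 'c', 'd'] -> ['c', 'a', 'b', 'd']
'a': index 1 in ['c', 'a', 'b', 'd'] -> ['a', 'c', 'b', 'd']
'd': index 3 in ['a', 'c', 'b', 'd'] -> ['d', 'a', 'c', 'b']
'a': index 1 in ['d', 'a', 'c', 'b'] -> ['a', 'd', 'c', 'b']
'c': index 2 in ['a', 'd', 'c', 'b'] -> ['c', 'a', 'd', 'b']
'd': index 2 in ['c', 'a', 'd', 'b'] -> ['d', 'c', 'a', 'b']
'd': index 0 in ['d', 'c', 'a', 'b'] -> ['d', 'c', 'a', 'b']
'c': index 1 in ['d', 'c', 'a', 'b'] -> ['c', 'd', 'a', 'b']
'b': index 3 in ['c', 'd', 'a', 'b'] -> ['b', 'c', 'd', 'a']
'd': index 2 in ['b', 'c', 'd', 'a'] -> ['d', 'b', 'c', 'a']
'b': index 1 in ['d', 'b', 'c', 'a'] -> ['b', 'd', 'c', 'a']


Output: [2, 1, 3, 1, 2, 2, 0, 1, 3, 2, 1]


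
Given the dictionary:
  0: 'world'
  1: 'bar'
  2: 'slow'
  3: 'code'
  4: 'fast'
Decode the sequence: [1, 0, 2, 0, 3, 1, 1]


Look up each index in the dictionary:
  1 -> 'bar'
  0 -> 'world'
  2 -> 'slow'
  0 -> 'world'
  3 -> 'code'
  1 -> 'bar'
  1 -> 'bar'

Decoded: "bar world slow world code bar bar"


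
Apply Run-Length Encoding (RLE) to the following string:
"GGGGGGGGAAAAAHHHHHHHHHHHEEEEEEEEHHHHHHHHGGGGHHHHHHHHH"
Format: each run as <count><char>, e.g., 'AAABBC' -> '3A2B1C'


Scanning runs left to right:
  i=0: run of 'G' x 8 -> '8G'
  i=8: run of 'A' x 5 -> '5A'
  i=13: run of 'H' x 11 -> '11H'
  i=24: run of 'E' x 8 -> '8E'
  i=32: run of 'H' x 8 -> '8H'
  i=40: run of 'G' x 4 -> '4G'
  i=44: run of 'H' x 9 -> '9H'

RLE = 8G5A11H8E8H4G9H
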